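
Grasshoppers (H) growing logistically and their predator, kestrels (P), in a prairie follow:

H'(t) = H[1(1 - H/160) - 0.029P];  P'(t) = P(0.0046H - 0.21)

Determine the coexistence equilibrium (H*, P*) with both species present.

H* ≈ 45.7, P* ≈ 24.6

From dP/dt = 0 with P > 0: 0.0046H* = 0.21, so H* = 45.7.
Substitute into dH/dt = 0: 1(1 - 45.7/160) = 0.029P*.
The bracket is 0.715, giving P* = 0.715/0.029 = 24.6.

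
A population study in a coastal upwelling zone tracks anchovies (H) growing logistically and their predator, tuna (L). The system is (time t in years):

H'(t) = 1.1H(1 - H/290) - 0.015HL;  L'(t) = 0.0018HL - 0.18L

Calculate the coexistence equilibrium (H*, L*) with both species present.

H* ≈ 100, L* ≈ 48

From dL/dt = 0 with L > 0: 0.0018H* = 0.18, so H* = 100.
Substitute into dH/dt = 0: 1.1(1 - 100/290) = 0.015L*.
The bracket is 0.655, giving L* = 0.721/0.015 = 48.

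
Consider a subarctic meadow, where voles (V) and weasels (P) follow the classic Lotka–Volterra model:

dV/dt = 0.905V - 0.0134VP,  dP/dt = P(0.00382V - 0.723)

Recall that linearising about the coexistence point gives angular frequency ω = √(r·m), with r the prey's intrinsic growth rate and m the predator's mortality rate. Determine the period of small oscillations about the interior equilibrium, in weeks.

T ≈ 7.77 weeks

Here r = 0.905 and m = 0.723, so r·m = 0.654.
ω = √0.654 = 0.809 per week, hence T = 2π/ω ≈ 7.77 weeks.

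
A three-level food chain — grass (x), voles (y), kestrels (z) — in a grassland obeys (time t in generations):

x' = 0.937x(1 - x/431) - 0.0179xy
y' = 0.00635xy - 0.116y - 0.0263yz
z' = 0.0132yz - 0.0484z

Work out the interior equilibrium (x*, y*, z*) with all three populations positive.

From dz/dt = 0: 0.0132y* = 0.0484, so y* = 3.67.
From dx/dt = 0: 0.937(1 - x*/431) = 0.0179·3.67, giving x* = 431·(1 - 0.07) = 401.
From dy/dt = 0: 0.00635·401 - 0.116 = 0.0263z*, so z* = 2.43/0.0263 = 92.4.

x* ≈ 401, y* ≈ 3.67, z* ≈ 92.4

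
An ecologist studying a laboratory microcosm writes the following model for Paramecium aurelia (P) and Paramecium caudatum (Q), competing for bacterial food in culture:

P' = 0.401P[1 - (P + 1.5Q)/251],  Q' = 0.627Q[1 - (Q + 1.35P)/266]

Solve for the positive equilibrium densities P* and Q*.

P* ≈ 144, Q* ≈ 71.1

Setting both brackets to zero gives the nullclines P + 1.5Q = 251 and 1.35P + Q = 266.
Substituting Q = 266 - 1.35P into the first: P(1 - 1.5·1.35) = 251 - 1.5·266.
So P* = -148/-1.03 = 144, and then Q* = 266 - 1.35·144 = 71.1.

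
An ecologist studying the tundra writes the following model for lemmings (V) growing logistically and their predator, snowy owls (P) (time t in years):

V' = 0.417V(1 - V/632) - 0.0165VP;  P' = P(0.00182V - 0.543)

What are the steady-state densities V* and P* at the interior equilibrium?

V* ≈ 298, P* ≈ 13.3

From dP/dt = 0 with P > 0: 0.00182V* = 0.543, so V* = 298.
Substitute into dV/dt = 0: 0.417(1 - 298/632) = 0.0165P*.
The bracket is 0.528, giving P* = 0.22/0.0165 = 13.3.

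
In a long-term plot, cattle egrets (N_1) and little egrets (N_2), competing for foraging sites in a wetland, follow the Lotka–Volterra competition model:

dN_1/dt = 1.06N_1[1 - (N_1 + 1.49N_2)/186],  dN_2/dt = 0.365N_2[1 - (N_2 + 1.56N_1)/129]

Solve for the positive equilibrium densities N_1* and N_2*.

N_1* ≈ 4.69, N_2* ≈ 122

Setting both brackets to zero gives the nullclines N_1 + 1.49N_2 = 186 and 1.56N_1 + N_2 = 129.
Substituting N_2 = 129 - 1.56N_1 into the first: N_1(1 - 1.49·1.56) = 186 - 1.49·129.
So N_1* = -6.21/-1.32 = 4.69, and then N_2* = 129 - 1.56·4.69 = 122.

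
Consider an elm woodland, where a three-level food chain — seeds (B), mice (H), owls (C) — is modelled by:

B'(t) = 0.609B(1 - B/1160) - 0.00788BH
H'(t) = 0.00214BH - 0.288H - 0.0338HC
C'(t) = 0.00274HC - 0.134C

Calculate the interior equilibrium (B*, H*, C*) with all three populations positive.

B* ≈ 426, H* ≈ 48.9, C* ≈ 18.4

From dC/dt = 0: 0.00274H* = 0.134, so H* = 48.9.
From dB/dt = 0: 0.609(1 - B*/1160) = 0.00788·48.9, giving B* = 1160·(1 - 0.633) = 426.
From dH/dt = 0: 0.00214·426 - 0.288 = 0.0338C*, so C* = 0.624/0.0338 = 18.4.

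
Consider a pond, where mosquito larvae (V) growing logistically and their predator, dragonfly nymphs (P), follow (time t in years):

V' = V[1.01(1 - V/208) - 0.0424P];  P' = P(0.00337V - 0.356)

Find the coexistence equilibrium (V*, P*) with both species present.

V* ≈ 106, P* ≈ 11.7

From dP/dt = 0 with P > 0: 0.00337V* = 0.356, so V* = 106.
Substitute into dV/dt = 0: 1.01(1 - 106/208) = 0.0424P*.
The bracket is 0.492, giving P* = 0.497/0.0424 = 11.7.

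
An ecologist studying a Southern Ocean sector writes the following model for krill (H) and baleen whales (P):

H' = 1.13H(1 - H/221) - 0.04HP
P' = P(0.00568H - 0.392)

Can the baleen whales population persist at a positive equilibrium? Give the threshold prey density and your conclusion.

Threshold H = 69; K > 69, so yes, the predator persists.

The predator equation gives dP/dt > 0 only when H > 0.392/0.00568 = 69.
Without the predator, H → K = 221. Since 221 > 69, the predator can invade and persist.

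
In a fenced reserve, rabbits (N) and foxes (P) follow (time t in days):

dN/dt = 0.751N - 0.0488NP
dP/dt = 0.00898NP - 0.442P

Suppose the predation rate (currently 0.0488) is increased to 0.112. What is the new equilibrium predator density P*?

P* ≈ 6.71

At the interior fixed point, setting dN/dt = 0 with N > 0 fixes P* = (prey growth rate)/(NP coefficient) — independent of the other coefficients.
With the change, P* = 0.751/0.112 = 6.71; it falls from 15.4.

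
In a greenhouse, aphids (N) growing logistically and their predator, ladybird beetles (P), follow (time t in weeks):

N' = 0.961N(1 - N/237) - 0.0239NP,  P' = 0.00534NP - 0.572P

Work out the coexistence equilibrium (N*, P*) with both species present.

From dP/dt = 0 with P > 0: 0.00534N* = 0.572, so N* = 107.
Substitute into dN/dt = 0: 0.961(1 - 107/237) = 0.0239P*.
The bracket is 0.548, giving P* = 0.527/0.0239 = 22.

N* ≈ 107, P* ≈ 22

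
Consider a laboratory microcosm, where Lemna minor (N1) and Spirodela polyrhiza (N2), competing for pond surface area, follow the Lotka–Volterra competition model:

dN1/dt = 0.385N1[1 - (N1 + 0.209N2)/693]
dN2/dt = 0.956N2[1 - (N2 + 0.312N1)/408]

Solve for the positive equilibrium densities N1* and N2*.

Setting both brackets to zero gives the nullclines N1 + 0.209N2 = 693 and 0.312N1 + N2 = 408.
Substituting N2 = 408 - 0.312N1 into the first: N1(1 - 0.209·0.312) = 693 - 0.209·408.
So N1* = 608/0.935 = 650, and then N2* = 408 - 0.312·650 = 205.

N1* ≈ 650, N2* ≈ 205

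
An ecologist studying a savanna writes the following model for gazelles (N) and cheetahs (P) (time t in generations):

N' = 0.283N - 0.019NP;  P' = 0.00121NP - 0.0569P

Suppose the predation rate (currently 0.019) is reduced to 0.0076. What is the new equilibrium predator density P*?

P* ≈ 37.2

At the interior fixed point, setting dN/dt = 0 with N > 0 fixes P* = (prey growth rate)/(NP coefficient) — independent of the other coefficients.
With the change, P* = 0.283/0.0076 = 37.2; it rises from 14.9.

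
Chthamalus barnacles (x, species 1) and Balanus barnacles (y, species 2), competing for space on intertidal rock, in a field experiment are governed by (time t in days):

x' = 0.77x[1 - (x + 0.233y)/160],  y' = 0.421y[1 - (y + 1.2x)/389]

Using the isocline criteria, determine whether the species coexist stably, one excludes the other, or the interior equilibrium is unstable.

stable coexistence

Compare the nullcline intercepts: K1/α12 = 160/0.233 = 687 > K2 = 389; K2/α21 = 389/1.2 = 324 > K1 = 160.
Since both inequalities hold, each species can invade when rare, so the interior equilibrium is stable.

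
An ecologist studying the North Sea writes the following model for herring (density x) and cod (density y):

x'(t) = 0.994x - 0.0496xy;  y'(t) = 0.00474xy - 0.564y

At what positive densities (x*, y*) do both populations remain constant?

x* ≈ 119, y* ≈ 20

Set dy/dt = 0 with y > 0: 0.00474x - 0.564 = 0, so x* = 0.564/0.00474 = 119.
Set dx/dt = 0 with x > 0: 0.994 - 0.0496y = 0, so y* = 0.994/0.0496 = 20.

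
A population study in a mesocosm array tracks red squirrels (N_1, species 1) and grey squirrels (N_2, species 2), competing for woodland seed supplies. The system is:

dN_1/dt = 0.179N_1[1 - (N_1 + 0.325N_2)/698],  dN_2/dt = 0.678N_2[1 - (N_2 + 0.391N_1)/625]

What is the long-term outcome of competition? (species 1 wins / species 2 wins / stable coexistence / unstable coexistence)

Compare the nullcline intercepts: K1/α12 = 698/0.325 = 2150 > K2 = 625; K2/α21 = 625/0.391 = 1600 > K1 = 698.
Since both inequalities hold, each species can invade when rare, so the interior equilibrium is stable.

stable coexistence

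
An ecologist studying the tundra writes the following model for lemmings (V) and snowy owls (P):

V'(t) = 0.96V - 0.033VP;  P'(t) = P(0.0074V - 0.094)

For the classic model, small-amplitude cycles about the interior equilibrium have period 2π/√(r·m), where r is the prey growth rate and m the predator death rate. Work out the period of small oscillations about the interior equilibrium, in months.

Here r = 0.96 and m = 0.094, so r·m = 0.0902.
ω = √0.0902 = 0.3 per month, hence T = 2π/ω ≈ 20.9 months.

T ≈ 20.9 months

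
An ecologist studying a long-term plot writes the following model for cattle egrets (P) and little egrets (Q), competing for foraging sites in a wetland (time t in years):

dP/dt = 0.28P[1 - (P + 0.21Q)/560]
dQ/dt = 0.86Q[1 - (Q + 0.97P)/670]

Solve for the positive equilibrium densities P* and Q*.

P* ≈ 527, Q* ≈ 159

Setting both brackets to zero gives the nullclines P + 0.21Q = 560 and 0.97P + Q = 670.
Substituting Q = 670 - 0.97P into the first: P(1 - 0.21·0.97) = 560 - 0.21·670.
So P* = 419/0.796 = 527, and then Q* = 670 - 0.97·527 = 159.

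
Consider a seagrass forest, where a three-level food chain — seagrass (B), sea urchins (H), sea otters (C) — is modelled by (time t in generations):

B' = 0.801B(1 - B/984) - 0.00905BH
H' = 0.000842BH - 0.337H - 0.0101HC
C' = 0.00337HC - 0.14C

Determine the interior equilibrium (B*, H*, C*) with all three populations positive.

From dC/dt = 0: 0.00337H* = 0.14, so H* = 41.5.
From dB/dt = 0: 0.801(1 - B*/984) = 0.00905·41.5, giving B* = 984·(1 - 0.469) = 522.
From dH/dt = 0: 0.000842·522 - 0.337 = 0.0101C*, so C* = 0.103/0.0101 = 10.2.

B* ≈ 522, H* ≈ 41.5, C* ≈ 10.2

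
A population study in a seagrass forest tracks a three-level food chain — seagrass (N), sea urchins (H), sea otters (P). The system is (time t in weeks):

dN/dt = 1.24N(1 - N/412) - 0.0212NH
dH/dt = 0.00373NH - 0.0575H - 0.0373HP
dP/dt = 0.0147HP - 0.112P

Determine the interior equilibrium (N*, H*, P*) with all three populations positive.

From dP/dt = 0: 0.0147H* = 0.112, so H* = 7.62.
From dN/dt = 0: 1.24(1 - N*/412) = 0.0212·7.62, giving N* = 412·(1 - 0.13) = 358.
From dH/dt = 0: 0.00373·358 - 0.0575 = 0.0373P*, so P* = 1.28/0.0373 = 34.3.

N* ≈ 358, H* ≈ 7.62, P* ≈ 34.3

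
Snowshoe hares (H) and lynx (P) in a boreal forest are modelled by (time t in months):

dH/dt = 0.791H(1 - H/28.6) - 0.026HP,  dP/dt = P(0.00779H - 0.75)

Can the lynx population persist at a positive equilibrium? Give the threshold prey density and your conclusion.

Threshold H = 96.3; K < 96.3, so no, the predator goes extinct.

The predator equation gives dP/dt > 0 only when H > 0.75/0.00779 = 96.3.
Without the predator, H → K = 28.6. Since 28.6 < 96.3, the predator cannot invade.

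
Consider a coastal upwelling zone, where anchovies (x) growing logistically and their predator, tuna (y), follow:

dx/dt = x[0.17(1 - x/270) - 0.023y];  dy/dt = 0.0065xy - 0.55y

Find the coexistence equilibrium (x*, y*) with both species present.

From dy/dt = 0 with y > 0: 0.0065x* = 0.55, so x* = 84.6.
Substitute into dx/dt = 0: 0.17(1 - 84.6/270) = 0.023y*.
The bracket is 0.687, giving y* = 0.117/0.023 = 5.07.

x* ≈ 84.6, y* ≈ 5.07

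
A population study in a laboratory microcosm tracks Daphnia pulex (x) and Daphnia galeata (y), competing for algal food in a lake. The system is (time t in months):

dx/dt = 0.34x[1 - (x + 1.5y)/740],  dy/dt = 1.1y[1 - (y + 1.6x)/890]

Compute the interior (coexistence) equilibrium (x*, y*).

Setting both brackets to zero gives the nullclines x + 1.5y = 740 and 1.6x + y = 890.
Substituting y = 890 - 1.6x into the first: x(1 - 1.5·1.6) = 740 - 1.5·890.
So x* = -595/-1.4 = 425, and then y* = 890 - 1.6·425 = 210.

x* ≈ 425, y* ≈ 210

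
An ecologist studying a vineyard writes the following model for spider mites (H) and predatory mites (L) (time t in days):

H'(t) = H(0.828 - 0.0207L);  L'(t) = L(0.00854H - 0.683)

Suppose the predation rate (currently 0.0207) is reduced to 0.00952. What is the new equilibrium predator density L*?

L* ≈ 87

At the interior fixed point, setting dH/dt = 0 with H > 0 fixes L* = (prey growth rate)/(HL coefficient) — independent of the other coefficients.
With the change, L* = 0.828/0.00952 = 87; it rises from 40.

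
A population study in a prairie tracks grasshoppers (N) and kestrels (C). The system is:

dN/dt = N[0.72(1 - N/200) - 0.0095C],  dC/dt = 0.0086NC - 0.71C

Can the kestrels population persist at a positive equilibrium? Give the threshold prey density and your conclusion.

Threshold N = 82.6; K > 82.6, so yes, the predator persists.

The predator equation gives dC/dt > 0 only when N > 0.71/0.0086 = 82.6.
Without the predator, N → K = 200. Since 200 > 82.6, the predator can invade and persist.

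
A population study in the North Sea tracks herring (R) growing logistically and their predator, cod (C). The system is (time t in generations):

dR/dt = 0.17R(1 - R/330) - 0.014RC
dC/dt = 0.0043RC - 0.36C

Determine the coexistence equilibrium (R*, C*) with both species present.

From dC/dt = 0 with C > 0: 0.0043R* = 0.36, so R* = 83.7.
Substitute into dR/dt = 0: 0.17(1 - 83.7/330) = 0.014C*.
The bracket is 0.746, giving C* = 0.127/0.014 = 9.06.

R* ≈ 83.7, C* ≈ 9.06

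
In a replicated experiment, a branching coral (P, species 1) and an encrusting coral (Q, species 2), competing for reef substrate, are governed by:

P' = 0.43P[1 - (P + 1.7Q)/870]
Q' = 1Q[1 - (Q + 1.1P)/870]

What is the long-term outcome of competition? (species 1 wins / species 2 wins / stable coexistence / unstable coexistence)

Compare the nullcline intercepts: K1/α12 = 870/1.7 = 512 < K2 = 870; K2/α21 = 870/1.1 = 791 < K1 = 870.
Since both are reversed, neither can invade when rare; the interior point is a saddle.

unstable coexistence (outcome depends on initial conditions)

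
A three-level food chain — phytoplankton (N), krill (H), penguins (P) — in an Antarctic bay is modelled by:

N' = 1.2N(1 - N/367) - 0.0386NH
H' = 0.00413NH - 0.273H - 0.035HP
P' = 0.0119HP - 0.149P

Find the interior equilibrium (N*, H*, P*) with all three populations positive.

N* ≈ 219, H* ≈ 12.5, P* ≈ 18.1

From dP/dt = 0: 0.0119H* = 0.149, so H* = 12.5.
From dN/dt = 0: 1.2(1 - N*/367) = 0.0386·12.5, giving N* = 367·(1 - 0.403) = 219.
From dH/dt = 0: 0.00413·219 - 0.273 = 0.035P*, so P* = 0.632/0.035 = 18.1.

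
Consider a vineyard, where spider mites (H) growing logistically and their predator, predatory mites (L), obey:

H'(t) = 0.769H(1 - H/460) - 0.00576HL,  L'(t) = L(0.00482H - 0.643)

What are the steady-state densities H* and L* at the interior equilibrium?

H* ≈ 133, L* ≈ 94.8

From dL/dt = 0 with L > 0: 0.00482H* = 0.643, so H* = 133.
Substitute into dH/dt = 0: 0.769(1 - 133/460) = 0.00576L*.
The bracket is 0.71, giving L* = 0.546/0.00576 = 94.8.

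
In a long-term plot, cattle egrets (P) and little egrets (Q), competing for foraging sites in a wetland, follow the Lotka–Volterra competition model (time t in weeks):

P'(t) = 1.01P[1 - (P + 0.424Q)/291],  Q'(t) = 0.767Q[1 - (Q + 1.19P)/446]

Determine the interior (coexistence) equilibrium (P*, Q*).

Setting both brackets to zero gives the nullclines P + 0.424Q = 291 and 1.19P + Q = 446.
Substituting Q = 446 - 1.19P into the first: P(1 - 0.424·1.19) = 291 - 0.424·446.
So P* = 102/0.495 = 206, and then Q* = 446 - 1.19·206 = 201.

P* ≈ 206, Q* ≈ 201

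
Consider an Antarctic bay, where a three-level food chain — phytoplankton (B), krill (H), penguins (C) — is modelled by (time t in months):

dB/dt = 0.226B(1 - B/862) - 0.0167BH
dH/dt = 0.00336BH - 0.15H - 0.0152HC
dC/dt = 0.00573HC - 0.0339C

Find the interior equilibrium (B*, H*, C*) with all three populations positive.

B* ≈ 485, H* ≈ 5.92, C* ≈ 97.4

From dC/dt = 0: 0.00573H* = 0.0339, so H* = 5.92.
From dB/dt = 0: 0.226(1 - B*/862) = 0.0167·5.92, giving B* = 862·(1 - 0.437) = 485.
From dH/dt = 0: 0.00336·485 - 0.15 = 0.0152C*, so C* = 1.48/0.0152 = 97.4.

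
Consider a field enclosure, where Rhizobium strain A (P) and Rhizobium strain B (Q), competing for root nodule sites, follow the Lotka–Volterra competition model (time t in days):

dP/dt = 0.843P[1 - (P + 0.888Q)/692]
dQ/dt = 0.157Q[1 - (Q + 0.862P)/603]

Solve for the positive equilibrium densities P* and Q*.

P* ≈ 667, Q* ≈ 27.7

Setting both brackets to zero gives the nullclines P + 0.888Q = 692 and 0.862P + Q = 603.
Substituting Q = 603 - 0.862P into the first: P(1 - 0.888·0.862) = 692 - 0.888·603.
So P* = 157/0.235 = 667, and then Q* = 603 - 0.862·667 = 27.7.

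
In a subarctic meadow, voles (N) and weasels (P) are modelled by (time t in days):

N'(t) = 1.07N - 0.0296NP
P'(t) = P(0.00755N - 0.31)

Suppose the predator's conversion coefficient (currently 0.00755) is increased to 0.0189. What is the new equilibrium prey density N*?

At the interior fixed point, setting dP/dt = 0 with P > 0 fixes N* = (predator death rate)/(NP coefficient) — independent of the other coefficients.
With the change, N* = 0.31/0.0189 = 16.4; it falls from 41.1.

N* ≈ 16.4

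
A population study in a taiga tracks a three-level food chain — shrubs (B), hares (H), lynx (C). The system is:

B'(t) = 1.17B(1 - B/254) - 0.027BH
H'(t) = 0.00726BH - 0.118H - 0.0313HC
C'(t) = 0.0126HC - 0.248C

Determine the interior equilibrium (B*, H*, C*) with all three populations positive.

From dC/dt = 0: 0.0126H* = 0.248, so H* = 19.7.
From dB/dt = 0: 1.17(1 - B*/254) = 0.027·19.7, giving B* = 254·(1 - 0.454) = 139.
From dH/dt = 0: 0.00726·139 - 0.118 = 0.0313C*, so C* = 0.888/0.0313 = 28.4.

B* ≈ 139, H* ≈ 19.7, C* ≈ 28.4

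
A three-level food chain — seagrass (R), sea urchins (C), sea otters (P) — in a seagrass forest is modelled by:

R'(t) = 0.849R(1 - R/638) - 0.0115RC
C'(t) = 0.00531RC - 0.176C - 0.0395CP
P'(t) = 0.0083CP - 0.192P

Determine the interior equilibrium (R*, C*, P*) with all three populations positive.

R* ≈ 438, C* ≈ 23.1, P* ≈ 54.4

From dP/dt = 0: 0.0083C* = 0.192, so C* = 23.1.
From dR/dt = 0: 0.849(1 - R*/638) = 0.0115·23.1, giving R* = 638·(1 - 0.313) = 438.
From dC/dt = 0: 0.00531·438 - 0.176 = 0.0395P*, so P* = 2.15/0.0395 = 54.4.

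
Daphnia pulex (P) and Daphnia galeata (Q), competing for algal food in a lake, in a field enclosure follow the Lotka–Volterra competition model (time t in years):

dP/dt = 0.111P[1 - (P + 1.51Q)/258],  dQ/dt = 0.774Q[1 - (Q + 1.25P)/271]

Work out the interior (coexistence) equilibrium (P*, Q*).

P* ≈ 170, Q* ≈ 58

Setting both brackets to zero gives the nullclines P + 1.51Q = 258 and 1.25P + Q = 271.
Substituting Q = 271 - 1.25P into the first: P(1 - 1.51·1.25) = 258 - 1.51·271.
So P* = -151/-0.887 = 170, and then Q* = 271 - 1.25·170 = 58.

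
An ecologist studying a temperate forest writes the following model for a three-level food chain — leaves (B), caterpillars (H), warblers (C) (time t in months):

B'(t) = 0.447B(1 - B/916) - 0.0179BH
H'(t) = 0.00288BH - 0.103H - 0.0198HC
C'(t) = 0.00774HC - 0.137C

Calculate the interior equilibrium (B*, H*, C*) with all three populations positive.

B* ≈ 267, H* ≈ 17.7, C* ≈ 33.6

From dC/dt = 0: 0.00774H* = 0.137, so H* = 17.7.
From dB/dt = 0: 0.447(1 - B*/916) = 0.0179·17.7, giving B* = 916·(1 - 0.709) = 267.
From dH/dt = 0: 0.00288·267 - 0.103 = 0.0198C*, so C* = 0.665/0.0198 = 33.6.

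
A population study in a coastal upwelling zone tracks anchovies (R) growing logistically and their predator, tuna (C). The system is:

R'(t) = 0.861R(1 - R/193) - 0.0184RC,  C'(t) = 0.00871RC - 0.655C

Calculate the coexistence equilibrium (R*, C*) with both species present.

R* ≈ 75.2, C* ≈ 28.6

From dC/dt = 0 with C > 0: 0.00871R* = 0.655, so R* = 75.2.
Substitute into dR/dt = 0: 0.861(1 - 75.2/193) = 0.0184C*.
The bracket is 0.61, giving C* = 0.526/0.0184 = 28.6.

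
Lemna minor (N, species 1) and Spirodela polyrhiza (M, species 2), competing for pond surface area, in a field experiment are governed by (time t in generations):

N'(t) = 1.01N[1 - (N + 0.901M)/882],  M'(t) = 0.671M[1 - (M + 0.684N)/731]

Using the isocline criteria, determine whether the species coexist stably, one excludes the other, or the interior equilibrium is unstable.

stable coexistence

Compare the nullcline intercepts: K1/α12 = 882/0.901 = 979 > K2 = 731; K2/α21 = 731/0.684 = 1070 > K1 = 882.
Since both inequalities hold, each species can invade when rare, so the interior equilibrium is stable.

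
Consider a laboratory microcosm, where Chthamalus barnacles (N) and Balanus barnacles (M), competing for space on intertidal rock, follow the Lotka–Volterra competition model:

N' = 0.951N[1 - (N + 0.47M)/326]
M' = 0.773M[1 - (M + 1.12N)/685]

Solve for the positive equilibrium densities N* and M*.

Setting both brackets to zero gives the nullclines N + 0.47M = 326 and 1.12N + M = 685.
Substituting M = 685 - 1.12N into the first: N(1 - 0.47·1.12) = 326 - 0.47·685.
So N* = 4.05/0.474 = 8.55, and then M* = 685 - 1.12·8.55 = 675.

N* ≈ 8.55, M* ≈ 675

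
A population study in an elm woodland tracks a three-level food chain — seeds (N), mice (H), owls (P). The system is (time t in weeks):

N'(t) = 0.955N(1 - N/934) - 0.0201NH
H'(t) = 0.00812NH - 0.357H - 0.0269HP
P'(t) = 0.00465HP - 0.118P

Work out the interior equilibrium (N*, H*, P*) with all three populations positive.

N* ≈ 435, H* ≈ 25.4, P* ≈ 118

From dP/dt = 0: 0.00465H* = 0.118, so H* = 25.4.
From dN/dt = 0: 0.955(1 - N*/934) = 0.0201·25.4, giving N* = 934·(1 - 0.534) = 435.
From dH/dt = 0: 0.00812·435 - 0.357 = 0.0269P*, so P* = 3.18/0.0269 = 118.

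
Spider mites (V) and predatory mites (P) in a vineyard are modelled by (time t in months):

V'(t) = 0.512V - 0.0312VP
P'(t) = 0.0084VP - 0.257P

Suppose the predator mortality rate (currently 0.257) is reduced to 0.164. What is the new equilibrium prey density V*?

At the interior fixed point, setting dP/dt = 0 with P > 0 fixes V* = (predator death rate)/(VP coefficient) — independent of the other coefficients.
With the change, V* = 0.164/0.0084 = 19.5; it falls from 30.6.

V* ≈ 19.5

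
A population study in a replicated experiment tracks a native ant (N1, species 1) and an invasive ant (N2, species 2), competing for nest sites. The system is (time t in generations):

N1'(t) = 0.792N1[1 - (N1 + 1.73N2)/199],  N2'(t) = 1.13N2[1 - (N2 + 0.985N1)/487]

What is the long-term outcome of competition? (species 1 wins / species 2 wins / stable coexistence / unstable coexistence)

Compare the nullcline intercepts: K1/α12 = 199/1.73 = 115 < K2 = 487; K2/α21 = 487/0.985 = 494 > K1 = 199.
Since the inequalities point opposite ways, species 2 can invade but species 1 cannot.

species 2 excludes species 1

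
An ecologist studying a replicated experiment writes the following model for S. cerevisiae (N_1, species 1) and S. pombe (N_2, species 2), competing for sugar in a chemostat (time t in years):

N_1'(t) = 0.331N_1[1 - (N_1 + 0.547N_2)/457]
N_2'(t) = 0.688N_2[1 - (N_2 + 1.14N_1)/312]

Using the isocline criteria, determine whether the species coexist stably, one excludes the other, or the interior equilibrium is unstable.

Compare the nullcline intercepts: K1/α12 = 457/0.547 = 835 > K2 = 312; K2/α21 = 312/1.14 = 274 < K1 = 457.
Since the inequalities point opposite ways, species 1 can invade but species 2 cannot.

species 1 excludes species 2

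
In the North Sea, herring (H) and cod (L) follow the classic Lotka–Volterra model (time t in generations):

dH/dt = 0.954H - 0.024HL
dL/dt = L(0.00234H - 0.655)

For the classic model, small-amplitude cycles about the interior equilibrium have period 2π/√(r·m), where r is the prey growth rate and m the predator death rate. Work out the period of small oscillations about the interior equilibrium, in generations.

Here r = 0.954 and m = 0.655, so r·m = 0.625.
ω = √0.625 = 0.79 per generation, hence T = 2π/ω ≈ 7.95 generations.

T ≈ 7.95 generations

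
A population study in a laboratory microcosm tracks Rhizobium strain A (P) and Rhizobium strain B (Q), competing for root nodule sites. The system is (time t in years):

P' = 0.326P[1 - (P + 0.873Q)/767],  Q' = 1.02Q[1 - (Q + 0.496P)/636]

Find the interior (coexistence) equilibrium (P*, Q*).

P* ≈ 374, Q* ≈ 451

Setting both brackets to zero gives the nullclines P + 0.873Q = 767 and 0.496P + Q = 636.
Substituting Q = 636 - 0.496P into the first: P(1 - 0.873·0.496) = 767 - 0.873·636.
So P* = 212/0.567 = 374, and then Q* = 636 - 0.496·374 = 451.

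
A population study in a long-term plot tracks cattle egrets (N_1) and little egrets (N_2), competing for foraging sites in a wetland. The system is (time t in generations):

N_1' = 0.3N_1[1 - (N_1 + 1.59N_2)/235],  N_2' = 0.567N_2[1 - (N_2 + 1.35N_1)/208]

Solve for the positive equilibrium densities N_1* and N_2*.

N_1* ≈ 83.5, N_2* ≈ 95.3

Setting both brackets to zero gives the nullclines N_1 + 1.59N_2 = 235 and 1.35N_1 + N_2 = 208.
Substituting N_2 = 208 - 1.35N_1 into the first: N_1(1 - 1.59·1.35) = 235 - 1.59·208.
So N_1* = -95.7/-1.15 = 83.5, and then N_2* = 208 - 1.35·83.5 = 95.3.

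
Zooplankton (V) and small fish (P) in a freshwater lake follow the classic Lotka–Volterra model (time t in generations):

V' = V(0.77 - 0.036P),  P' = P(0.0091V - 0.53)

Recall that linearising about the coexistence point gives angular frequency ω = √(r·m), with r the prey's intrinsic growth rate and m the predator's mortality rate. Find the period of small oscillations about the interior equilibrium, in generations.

T ≈ 9.84 generations

Here r = 0.77 and m = 0.53, so r·m = 0.408.
ω = √0.408 = 0.639 per generation, hence T = 2π/ω ≈ 9.84 generations.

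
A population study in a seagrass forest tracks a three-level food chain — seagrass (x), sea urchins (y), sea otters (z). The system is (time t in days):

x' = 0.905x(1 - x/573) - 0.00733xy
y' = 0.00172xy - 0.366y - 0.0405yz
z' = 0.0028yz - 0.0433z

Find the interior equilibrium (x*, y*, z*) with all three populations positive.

From dz/dt = 0: 0.0028y* = 0.0433, so y* = 15.5.
From dx/dt = 0: 0.905(1 - x*/573) = 0.00733·15.5, giving x* = 573·(1 - 0.125) = 501.
From dy/dt = 0: 0.00172·501 - 0.366 = 0.0405z*, so z* = 0.496/0.0405 = 12.2.

x* ≈ 501, y* ≈ 15.5, z* ≈ 12.2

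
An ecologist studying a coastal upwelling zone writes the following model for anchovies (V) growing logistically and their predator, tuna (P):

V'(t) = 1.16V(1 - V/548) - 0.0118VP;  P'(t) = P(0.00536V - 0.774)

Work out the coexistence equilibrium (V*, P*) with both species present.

V* ≈ 144, P* ≈ 72.4

From dP/dt = 0 with P > 0: 0.00536V* = 0.774, so V* = 144.
Substitute into dV/dt = 0: 1.16(1 - 144/548) = 0.0118P*.
The bracket is 0.736, giving P* = 0.854/0.0118 = 72.4.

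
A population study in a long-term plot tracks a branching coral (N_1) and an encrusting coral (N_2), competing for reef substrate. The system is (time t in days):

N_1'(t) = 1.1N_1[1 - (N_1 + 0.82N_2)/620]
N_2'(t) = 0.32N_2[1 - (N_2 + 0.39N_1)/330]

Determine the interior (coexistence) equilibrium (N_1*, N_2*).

N_1* ≈ 514, N_2* ≈ 130

Setting both brackets to zero gives the nullclines N_1 + 0.82N_2 = 620 and 0.39N_1 + N_2 = 330.
Substituting N_2 = 330 - 0.39N_1 into the first: N_1(1 - 0.82·0.39) = 620 - 0.82·330.
So N_1* = 349/0.68 = 514, and then N_2* = 330 - 0.39·514 = 130.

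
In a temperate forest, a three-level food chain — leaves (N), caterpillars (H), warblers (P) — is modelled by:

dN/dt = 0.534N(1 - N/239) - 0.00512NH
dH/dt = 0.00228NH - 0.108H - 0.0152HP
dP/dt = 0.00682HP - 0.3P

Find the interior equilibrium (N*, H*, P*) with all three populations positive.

N* ≈ 138, H* ≈ 44, P* ≈ 13.6

From dP/dt = 0: 0.00682H* = 0.3, so H* = 44.
From dN/dt = 0: 0.534(1 - N*/239) = 0.00512·44, giving N* = 239·(1 - 0.422) = 138.
From dH/dt = 0: 0.00228·138 - 0.108 = 0.0152P*, so P* = 0.207/0.0152 = 13.6.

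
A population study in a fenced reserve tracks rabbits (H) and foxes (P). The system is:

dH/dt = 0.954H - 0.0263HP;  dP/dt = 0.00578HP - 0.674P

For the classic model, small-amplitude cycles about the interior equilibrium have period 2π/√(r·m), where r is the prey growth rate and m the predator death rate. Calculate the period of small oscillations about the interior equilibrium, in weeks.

T ≈ 7.84 weeks

Here r = 0.954 and m = 0.674, so r·m = 0.643.
ω = √0.643 = 0.802 per week, hence T = 2π/ω ≈ 7.84 weeks.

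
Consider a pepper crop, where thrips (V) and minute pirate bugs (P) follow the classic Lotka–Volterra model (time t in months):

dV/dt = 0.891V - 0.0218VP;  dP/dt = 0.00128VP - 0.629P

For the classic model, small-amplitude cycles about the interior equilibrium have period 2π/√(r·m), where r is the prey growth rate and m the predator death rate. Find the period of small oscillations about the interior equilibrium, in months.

T ≈ 8.39 months

Here r = 0.891 and m = 0.629, so r·m = 0.56.
ω = √0.56 = 0.749 per month, hence T = 2π/ω ≈ 8.39 months.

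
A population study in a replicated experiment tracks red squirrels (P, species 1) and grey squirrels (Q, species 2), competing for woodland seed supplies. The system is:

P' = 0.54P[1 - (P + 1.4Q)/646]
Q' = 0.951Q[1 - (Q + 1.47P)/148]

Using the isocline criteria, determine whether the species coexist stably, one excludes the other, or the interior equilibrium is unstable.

Compare the nullcline intercepts: K1/α12 = 646/1.4 = 461 > K2 = 148; K2/α21 = 148/1.47 = 101 < K1 = 646.
Since the inequalities point opposite ways, species 1 can invade but species 2 cannot.

species 1 excludes species 2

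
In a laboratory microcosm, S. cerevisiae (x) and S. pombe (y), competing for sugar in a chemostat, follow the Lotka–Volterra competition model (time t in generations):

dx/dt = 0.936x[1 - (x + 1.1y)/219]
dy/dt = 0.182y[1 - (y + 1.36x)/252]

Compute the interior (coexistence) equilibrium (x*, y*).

Setting both brackets to zero gives the nullclines x + 1.1y = 219 and 1.36x + y = 252.
Substituting y = 252 - 1.36x into the first: x(1 - 1.1·1.36) = 219 - 1.1·252.
So x* = -58.2/-0.496 = 117, and then y* = 252 - 1.36·117 = 92.4.

x* ≈ 117, y* ≈ 92.4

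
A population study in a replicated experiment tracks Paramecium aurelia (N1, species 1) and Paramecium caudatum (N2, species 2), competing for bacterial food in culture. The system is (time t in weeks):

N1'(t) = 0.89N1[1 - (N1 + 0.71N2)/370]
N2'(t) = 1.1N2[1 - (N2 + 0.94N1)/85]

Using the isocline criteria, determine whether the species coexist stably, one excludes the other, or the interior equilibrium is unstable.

Compare the nullcline intercepts: K1/α12 = 370/0.71 = 521 > K2 = 85; K2/α21 = 85/0.94 = 90.4 < K1 = 370.
Since the inequalities point opposite ways, species 1 can invade but species 2 cannot.

species 1 excludes species 2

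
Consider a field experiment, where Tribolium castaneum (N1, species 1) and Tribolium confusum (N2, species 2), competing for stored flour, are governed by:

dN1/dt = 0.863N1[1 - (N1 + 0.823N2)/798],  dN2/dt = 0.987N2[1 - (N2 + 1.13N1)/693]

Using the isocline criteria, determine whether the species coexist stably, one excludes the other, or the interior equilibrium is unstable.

species 1 excludes species 2

Compare the nullcline intercepts: K1/α12 = 798/0.823 = 970 > K2 = 693; K2/α21 = 693/1.13 = 613 < K1 = 798.
Since the inequalities point opposite ways, species 1 can invade but species 2 cannot.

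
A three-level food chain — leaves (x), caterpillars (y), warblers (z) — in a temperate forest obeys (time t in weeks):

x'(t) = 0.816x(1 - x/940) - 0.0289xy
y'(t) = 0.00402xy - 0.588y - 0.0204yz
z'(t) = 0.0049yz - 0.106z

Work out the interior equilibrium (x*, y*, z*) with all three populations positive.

From dz/dt = 0: 0.0049y* = 0.106, so y* = 21.6.
From dx/dt = 0: 0.816(1 - x*/940) = 0.0289·21.6, giving x* = 940·(1 - 0.766) = 220.
From dy/dt = 0: 0.00402·220 - 0.588 = 0.0204z*, so z* = 0.296/0.0204 = 14.5.

x* ≈ 220, y* ≈ 21.6, z* ≈ 14.5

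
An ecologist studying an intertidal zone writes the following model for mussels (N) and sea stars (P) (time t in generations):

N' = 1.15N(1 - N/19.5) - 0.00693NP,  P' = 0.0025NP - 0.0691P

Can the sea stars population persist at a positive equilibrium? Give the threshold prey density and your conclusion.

The predator equation gives dP/dt > 0 only when N > 0.0691/0.0025 = 27.6.
Without the predator, N → K = 19.5. Since 19.5 < 27.6, the predator cannot invade.

Threshold N = 27.6; K < 27.6, so no, the predator goes extinct.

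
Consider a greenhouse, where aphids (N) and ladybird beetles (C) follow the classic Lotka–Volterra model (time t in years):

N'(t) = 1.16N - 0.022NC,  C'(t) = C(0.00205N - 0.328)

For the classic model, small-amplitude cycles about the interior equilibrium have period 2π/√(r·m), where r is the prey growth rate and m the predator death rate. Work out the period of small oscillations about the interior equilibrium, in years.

T ≈ 10.2 years

Here r = 1.16 and m = 0.328, so r·m = 0.38.
ω = √0.38 = 0.617 per year, hence T = 2π/ω ≈ 10.2 years.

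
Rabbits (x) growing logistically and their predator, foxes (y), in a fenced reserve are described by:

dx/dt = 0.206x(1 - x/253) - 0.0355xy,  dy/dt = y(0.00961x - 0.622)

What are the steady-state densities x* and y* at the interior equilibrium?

x* ≈ 64.7, y* ≈ 4.32

From dy/dt = 0 with y > 0: 0.00961x* = 0.622, so x* = 64.7.
Substitute into dx/dt = 0: 0.206(1 - 64.7/253) = 0.0355y*.
The bracket is 0.744, giving y* = 0.153/0.0355 = 4.32.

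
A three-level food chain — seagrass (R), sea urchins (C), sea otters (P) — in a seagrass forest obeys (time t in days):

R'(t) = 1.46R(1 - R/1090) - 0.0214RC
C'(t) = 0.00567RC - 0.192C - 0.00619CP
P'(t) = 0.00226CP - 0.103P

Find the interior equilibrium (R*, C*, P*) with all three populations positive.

From dP/dt = 0: 0.00226C* = 0.103, so C* = 45.6.
From dR/dt = 0: 1.46(1 - R*/1090) = 0.0214·45.6, giving R* = 1090·(1 - 0.668) = 362.
From dC/dt = 0: 0.00567·362 - 0.192 = 0.00619P*, so P* = 1.86/0.00619 = 300.

R* ≈ 362, C* ≈ 45.6, P* ≈ 300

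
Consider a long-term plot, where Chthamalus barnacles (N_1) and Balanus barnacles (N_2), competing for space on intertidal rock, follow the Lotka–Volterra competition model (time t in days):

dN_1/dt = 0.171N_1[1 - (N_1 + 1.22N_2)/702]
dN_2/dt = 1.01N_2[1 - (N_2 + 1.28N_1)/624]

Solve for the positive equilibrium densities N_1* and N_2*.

Setting both brackets to zero gives the nullclines N_1 + 1.22N_2 = 702 and 1.28N_1 + N_2 = 624.
Substituting N_2 = 624 - 1.28N_1 into the first: N_1(1 - 1.22·1.28) = 702 - 1.22·624.
So N_1* = -59.3/-0.562 = 106, and then N_2* = 624 - 1.28·106 = 489.

N_1* ≈ 106, N_2* ≈ 489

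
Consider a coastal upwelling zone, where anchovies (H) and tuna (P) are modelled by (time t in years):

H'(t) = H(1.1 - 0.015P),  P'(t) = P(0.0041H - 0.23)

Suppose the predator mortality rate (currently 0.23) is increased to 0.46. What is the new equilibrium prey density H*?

At the interior fixed point, setting dP/dt = 0 with P > 0 fixes H* = (predator death rate)/(HP coefficient) — independent of the other coefficients.
With the change, H* = 0.46/0.0041 = 112; it rises from 56.1.

H* ≈ 112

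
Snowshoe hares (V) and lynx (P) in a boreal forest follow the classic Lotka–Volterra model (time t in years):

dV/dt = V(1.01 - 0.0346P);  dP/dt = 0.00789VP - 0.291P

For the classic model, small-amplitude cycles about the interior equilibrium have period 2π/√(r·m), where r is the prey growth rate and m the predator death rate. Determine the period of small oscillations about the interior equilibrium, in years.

T ≈ 11.6 years

Here r = 1.01 and m = 0.291, so r·m = 0.294.
ω = √0.294 = 0.542 per year, hence T = 2π/ω ≈ 11.6 years.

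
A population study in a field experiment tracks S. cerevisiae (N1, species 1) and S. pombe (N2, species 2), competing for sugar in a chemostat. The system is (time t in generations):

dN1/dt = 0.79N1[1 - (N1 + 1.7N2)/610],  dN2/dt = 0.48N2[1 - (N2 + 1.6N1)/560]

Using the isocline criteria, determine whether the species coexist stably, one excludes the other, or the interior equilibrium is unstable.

unstable coexistence (outcome depends on initial conditions)

Compare the nullcline intercepts: K1/α12 = 610/1.7 = 359 < K2 = 560; K2/α21 = 560/1.6 = 350 < K1 = 610.
Since both are reversed, neither can invade when rare; the interior point is a saddle.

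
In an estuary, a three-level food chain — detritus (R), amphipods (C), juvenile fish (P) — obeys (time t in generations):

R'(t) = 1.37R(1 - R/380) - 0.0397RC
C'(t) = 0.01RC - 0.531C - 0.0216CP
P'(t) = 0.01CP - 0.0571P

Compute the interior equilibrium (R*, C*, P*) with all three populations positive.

From dP/dt = 0: 0.01C* = 0.0571, so C* = 5.71.
From dR/dt = 0: 1.37(1 - R*/380) = 0.0397·5.71, giving R* = 380·(1 - 0.165) = 317.
From dC/dt = 0: 0.01·317 - 0.531 = 0.0216P*, so P* = 2.64/0.0216 = 122.

R* ≈ 317, C* ≈ 5.71, P* ≈ 122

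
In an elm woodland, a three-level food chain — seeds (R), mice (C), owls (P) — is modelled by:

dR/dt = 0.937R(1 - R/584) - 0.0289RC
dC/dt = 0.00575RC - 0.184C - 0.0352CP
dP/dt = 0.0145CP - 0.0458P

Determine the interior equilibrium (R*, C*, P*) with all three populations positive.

From dP/dt = 0: 0.0145C* = 0.0458, so C* = 3.16.
From dR/dt = 0: 0.937(1 - R*/584) = 0.0289·3.16, giving R* = 584·(1 - 0.0974) = 527.
From dC/dt = 0: 0.00575·527 - 0.184 = 0.0352P*, so P* = 2.85/0.0352 = 80.9.

R* ≈ 527, C* ≈ 3.16, P* ≈ 80.9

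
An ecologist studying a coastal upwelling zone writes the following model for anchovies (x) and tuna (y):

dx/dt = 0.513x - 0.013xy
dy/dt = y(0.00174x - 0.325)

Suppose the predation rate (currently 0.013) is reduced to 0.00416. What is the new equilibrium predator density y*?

y* ≈ 123

At the interior fixed point, setting dx/dt = 0 with x > 0 fixes y* = (prey growth rate)/(xy coefficient) — independent of the other coefficients.
With the change, y* = 0.513/0.00416 = 123; it rises from 39.5.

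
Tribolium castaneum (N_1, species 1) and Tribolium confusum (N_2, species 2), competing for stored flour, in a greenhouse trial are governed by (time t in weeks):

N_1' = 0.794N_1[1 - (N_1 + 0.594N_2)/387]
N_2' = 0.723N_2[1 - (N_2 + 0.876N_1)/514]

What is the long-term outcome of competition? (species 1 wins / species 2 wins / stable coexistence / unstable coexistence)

Compare the nullcline intercepts: K1/α12 = 387/0.594 = 652 > K2 = 514; K2/α21 = 514/0.876 = 587 > K1 = 387.
Since both inequalities hold, each species can invade when rare, so the interior equilibrium is stable.

stable coexistence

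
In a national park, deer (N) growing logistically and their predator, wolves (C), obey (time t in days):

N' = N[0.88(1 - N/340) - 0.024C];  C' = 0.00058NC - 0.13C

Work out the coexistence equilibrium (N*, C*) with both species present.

N* ≈ 224, C* ≈ 12.5

From dC/dt = 0 with C > 0: 0.00058N* = 0.13, so N* = 224.
Substitute into dN/dt = 0: 0.88(1 - 224/340) = 0.024C*.
The bracket is 0.341, giving C* = 0.3/0.024 = 12.5.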